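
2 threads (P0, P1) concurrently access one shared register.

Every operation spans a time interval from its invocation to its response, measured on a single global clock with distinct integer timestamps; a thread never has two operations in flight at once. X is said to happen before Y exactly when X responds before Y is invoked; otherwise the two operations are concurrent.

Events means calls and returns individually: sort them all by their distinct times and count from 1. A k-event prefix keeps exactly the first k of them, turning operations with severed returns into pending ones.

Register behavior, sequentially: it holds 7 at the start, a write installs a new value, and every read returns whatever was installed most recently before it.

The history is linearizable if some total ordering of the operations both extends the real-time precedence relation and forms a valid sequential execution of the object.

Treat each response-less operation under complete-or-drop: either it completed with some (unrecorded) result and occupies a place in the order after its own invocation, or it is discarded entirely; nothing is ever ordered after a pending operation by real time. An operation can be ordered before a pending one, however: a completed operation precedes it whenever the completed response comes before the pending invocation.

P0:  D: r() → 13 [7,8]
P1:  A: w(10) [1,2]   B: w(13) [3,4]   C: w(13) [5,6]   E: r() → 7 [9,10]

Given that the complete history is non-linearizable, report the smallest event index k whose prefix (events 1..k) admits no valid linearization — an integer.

10

a valid linearization of events 1..9 exists, for instance A, B, C, D:
step 1: A w(10) — value 10
step 2: B w(13) — value 13
step 3: C w(13) — value 13
step 4: D r() → 13 — value 13
at event 10 (E's time-10 response) nothing linearizes any more
one such order, A, B, C, D, E, breaks at step 5 where E r() → 7 is illegal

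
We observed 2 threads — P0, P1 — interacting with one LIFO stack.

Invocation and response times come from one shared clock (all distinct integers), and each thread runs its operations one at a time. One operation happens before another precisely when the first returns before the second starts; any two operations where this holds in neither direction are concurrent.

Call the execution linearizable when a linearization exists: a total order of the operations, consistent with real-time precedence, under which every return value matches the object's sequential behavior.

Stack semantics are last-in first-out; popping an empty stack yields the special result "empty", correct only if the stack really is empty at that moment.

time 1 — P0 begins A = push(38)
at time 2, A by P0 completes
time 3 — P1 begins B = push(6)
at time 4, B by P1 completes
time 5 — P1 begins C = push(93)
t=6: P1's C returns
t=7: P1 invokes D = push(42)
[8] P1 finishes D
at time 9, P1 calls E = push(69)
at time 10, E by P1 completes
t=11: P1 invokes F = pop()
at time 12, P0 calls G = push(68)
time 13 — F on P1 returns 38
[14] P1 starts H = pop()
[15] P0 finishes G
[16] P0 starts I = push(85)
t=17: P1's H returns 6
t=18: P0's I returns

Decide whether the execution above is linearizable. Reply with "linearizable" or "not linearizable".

events 1..12 are fine; event 13 — the response of F at time 13 — makes the prefix non-linearizable
exhaustive check: the 6 completed LIFO stack ops admit one real-time order; illegal
include/drop combinations of the 1 pending operation (G) were all tried; none helps
sample order A, B, C, D, E, F (pending dropped) stalls at step 6 — F pop() → 38 has no legal effect

not linearizable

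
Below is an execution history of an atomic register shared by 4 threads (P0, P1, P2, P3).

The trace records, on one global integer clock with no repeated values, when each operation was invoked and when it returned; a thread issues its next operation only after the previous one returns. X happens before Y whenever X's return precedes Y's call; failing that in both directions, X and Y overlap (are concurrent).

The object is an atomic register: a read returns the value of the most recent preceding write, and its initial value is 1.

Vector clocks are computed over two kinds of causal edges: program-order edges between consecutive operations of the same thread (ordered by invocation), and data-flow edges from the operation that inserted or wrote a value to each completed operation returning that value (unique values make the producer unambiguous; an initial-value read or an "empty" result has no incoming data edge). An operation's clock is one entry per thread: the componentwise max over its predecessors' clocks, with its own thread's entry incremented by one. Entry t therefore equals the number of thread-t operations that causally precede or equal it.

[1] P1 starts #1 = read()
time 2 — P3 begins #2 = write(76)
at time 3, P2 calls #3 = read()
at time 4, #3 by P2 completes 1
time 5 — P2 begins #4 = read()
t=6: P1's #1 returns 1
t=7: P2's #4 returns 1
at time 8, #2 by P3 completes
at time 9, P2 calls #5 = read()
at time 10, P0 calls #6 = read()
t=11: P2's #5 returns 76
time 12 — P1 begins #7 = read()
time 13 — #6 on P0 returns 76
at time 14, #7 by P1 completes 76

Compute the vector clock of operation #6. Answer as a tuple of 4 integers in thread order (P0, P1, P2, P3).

#2, invoked 2, has no incoming edges; only P3's bump applies → (0, 0, 0, 1)
#3, invoked 3, has no incoming edges; only P2's bump applies → (0, 0, 1, 0)
#1, invoked 1, has no incoming edges; only P1's bump applies → (0, 1, 0, 0)
from VC(#3)=(0, 0, 1, 0), #4 (invoked 5) maxes components and bumps P2 → (0, 0, 2, 0)
from VC(#2)=(0, 0, 0, 1), #6 (invoked 10) maxes components and bumps P0 → (1, 0, 0, 1)
from VC(#1)=(0, 1, 0, 0), VC(#2)=(0, 0, 0, 1), #7 (invoked 12) maxes components and bumps P1 → (0, 2, 0, 1)
from VC(#2)=(0, 0, 0, 1), VC(#4)=(0, 0, 2, 0), #5 (invoked 9) maxes components and bumps P2 → (0, 0, 3, 1)
target: VC(#6) = (1, 0, 0, 1)

(1, 0, 0, 1)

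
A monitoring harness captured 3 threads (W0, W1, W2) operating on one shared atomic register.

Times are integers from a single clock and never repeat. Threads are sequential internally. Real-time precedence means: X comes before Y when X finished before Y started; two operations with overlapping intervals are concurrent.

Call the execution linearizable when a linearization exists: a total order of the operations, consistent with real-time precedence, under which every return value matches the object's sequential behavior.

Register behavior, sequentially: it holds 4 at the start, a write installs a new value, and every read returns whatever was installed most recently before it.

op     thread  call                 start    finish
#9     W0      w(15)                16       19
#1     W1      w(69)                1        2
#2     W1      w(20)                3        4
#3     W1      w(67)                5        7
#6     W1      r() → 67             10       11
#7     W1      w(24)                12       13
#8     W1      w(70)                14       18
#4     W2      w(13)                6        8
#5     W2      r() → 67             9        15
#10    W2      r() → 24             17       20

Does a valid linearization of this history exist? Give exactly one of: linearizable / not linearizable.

linearizable

one valid linearization: #1, #2, #4, #3, #5, #6, #7, #10, #8, #9
1. #1 w(69), leaving value 69
2. #2 w(20), leaving value 20
3. #4 w(13), leaving value 13
4. #3 w(67), leaving value 67
5. #5 r() → 67, leaving value 67
6. #6 r() → 67, leaving value 67
7. #7 w(24), leaving value 24
8. #10 r() → 24, leaving value 24
9. #8 w(70), leaving value 70
10. #9 w(15), leaving value 15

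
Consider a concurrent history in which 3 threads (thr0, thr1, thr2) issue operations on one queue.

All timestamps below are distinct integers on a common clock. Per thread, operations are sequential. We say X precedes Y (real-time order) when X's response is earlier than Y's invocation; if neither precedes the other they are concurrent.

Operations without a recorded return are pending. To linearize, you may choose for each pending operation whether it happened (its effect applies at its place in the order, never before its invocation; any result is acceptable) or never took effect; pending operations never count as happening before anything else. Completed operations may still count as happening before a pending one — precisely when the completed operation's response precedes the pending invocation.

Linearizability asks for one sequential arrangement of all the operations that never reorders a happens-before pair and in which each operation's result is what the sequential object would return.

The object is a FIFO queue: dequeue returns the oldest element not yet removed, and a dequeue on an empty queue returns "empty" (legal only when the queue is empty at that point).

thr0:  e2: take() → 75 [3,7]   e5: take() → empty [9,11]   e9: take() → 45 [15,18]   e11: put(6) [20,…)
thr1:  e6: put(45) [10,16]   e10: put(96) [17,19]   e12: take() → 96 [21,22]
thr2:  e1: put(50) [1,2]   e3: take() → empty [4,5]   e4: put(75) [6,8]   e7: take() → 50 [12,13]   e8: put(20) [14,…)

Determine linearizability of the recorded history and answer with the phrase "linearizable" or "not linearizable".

not linearizable

the violation lands at event 7, e2's response at time 7: events 1..6 linearize, events 1..7 do not
2 orders of the 3 completed queue ops respect real time; none is legal
including or dropping the 1 pending operation (e4) in any combination fails
for example e1, e2, e3 (pending dropped) fails at step 2: e2 take() → 75 is not legal there
for example e1, e3, e2 (pending dropped) fails at step 2: e3 take() → empty is not legal there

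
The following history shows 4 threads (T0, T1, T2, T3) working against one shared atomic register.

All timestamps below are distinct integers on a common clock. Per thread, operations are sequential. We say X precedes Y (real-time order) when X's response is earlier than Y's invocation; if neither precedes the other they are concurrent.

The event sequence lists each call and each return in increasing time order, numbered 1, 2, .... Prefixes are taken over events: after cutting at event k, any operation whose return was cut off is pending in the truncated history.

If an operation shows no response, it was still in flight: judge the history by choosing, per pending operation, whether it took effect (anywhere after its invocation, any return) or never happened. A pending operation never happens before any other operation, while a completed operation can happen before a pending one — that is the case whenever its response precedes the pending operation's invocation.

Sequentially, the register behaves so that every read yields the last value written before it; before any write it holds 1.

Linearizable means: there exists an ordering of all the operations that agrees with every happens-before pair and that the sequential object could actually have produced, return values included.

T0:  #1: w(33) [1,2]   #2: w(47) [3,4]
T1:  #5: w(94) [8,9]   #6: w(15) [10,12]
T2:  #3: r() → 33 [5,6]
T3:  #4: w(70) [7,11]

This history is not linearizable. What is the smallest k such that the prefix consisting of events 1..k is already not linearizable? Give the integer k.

one valid order for events 1..5 is #1, #2:
1. #1 w(33), leaving value 33
2. #2 w(47), leaving value 47
with event 6 included (#3 responding at time 6), all real-time-consistent orders fail
for example #1, #2, #3 fails at step 3: #3 r() → 33 is not legal there

6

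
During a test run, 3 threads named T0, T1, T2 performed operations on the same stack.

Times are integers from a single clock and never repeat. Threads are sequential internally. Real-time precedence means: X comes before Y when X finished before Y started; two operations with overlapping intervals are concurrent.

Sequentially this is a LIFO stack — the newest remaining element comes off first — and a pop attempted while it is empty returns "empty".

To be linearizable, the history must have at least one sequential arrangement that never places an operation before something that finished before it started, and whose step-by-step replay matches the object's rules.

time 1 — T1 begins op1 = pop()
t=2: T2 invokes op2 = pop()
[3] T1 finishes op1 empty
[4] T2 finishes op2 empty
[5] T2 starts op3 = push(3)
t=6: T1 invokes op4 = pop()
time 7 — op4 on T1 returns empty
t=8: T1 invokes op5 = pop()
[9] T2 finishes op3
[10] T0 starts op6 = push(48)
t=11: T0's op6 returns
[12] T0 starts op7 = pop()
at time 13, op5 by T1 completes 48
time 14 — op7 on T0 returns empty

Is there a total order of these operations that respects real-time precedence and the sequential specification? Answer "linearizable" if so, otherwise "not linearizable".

events 1..13 are fine; event 14 — the response of op7 at time 14 — makes the prefix non-linearizable
checked exhaustively: 14 real-time-consistent orders of 7 completed operations, zero legal stack replays
for example op1, op2, op3, op4, op5, op6, op7 fails at step 4: op4 pop() → empty is not legal there
for example op1, op2, op3, op4, op6, op5, op7 fails at step 4: op4 pop() → empty is not legal there

not linearizable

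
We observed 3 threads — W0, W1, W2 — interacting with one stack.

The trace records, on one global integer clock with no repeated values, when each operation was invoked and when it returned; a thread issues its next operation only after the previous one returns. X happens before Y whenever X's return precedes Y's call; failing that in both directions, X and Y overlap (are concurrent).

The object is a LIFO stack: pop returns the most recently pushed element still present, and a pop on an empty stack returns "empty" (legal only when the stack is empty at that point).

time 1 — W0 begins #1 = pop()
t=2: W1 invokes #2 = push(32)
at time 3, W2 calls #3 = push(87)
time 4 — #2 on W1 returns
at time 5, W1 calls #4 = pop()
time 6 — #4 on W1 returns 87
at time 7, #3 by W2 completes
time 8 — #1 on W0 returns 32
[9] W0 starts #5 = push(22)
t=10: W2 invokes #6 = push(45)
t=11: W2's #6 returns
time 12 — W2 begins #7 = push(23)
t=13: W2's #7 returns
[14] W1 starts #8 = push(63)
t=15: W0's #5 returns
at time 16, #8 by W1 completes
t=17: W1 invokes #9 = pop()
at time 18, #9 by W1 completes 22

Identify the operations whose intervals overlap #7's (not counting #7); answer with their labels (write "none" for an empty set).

#5

#7 spans [12,13]: anything still running between times 12 and 13 counts as concurrent
#1 [1,8]: before
#2 [2,4]: before
#3 [3,7]: before
#4 [5,6]: before
#5 [9,15]: concurrent
#6 [10,11]: before
#8 [14,16]: after
#9 [17,18]: after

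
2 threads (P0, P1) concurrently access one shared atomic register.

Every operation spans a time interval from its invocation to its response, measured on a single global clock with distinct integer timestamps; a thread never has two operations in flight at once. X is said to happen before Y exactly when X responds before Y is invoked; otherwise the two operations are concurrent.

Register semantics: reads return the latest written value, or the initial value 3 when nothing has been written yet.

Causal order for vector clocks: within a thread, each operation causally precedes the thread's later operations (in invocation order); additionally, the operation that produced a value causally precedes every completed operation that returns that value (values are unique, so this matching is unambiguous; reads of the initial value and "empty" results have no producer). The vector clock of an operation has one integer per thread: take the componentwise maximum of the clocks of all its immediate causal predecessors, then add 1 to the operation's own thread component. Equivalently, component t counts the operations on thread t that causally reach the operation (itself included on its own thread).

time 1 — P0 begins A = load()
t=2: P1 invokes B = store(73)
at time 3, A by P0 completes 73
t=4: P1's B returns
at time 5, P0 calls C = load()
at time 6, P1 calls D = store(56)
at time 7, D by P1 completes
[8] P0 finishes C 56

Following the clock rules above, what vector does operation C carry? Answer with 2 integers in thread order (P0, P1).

(2, 2)

root op B, invoked 2: fresh clock plus P1's own tick → (0, 1)
VC(D, invoked at 6): max of VC(B)=(0, 1), then +1 on thread P1 → (0, 2)
VC(A, invoked at 1): max of VC(B)=(0, 1), then +1 on thread P0 → (1, 1)
VC(C, invoked at 5): max of VC(A)=(1, 1), VC(D)=(0, 2), then +1 on thread P0 → (2, 2)
target: VC(C) = (2, 2)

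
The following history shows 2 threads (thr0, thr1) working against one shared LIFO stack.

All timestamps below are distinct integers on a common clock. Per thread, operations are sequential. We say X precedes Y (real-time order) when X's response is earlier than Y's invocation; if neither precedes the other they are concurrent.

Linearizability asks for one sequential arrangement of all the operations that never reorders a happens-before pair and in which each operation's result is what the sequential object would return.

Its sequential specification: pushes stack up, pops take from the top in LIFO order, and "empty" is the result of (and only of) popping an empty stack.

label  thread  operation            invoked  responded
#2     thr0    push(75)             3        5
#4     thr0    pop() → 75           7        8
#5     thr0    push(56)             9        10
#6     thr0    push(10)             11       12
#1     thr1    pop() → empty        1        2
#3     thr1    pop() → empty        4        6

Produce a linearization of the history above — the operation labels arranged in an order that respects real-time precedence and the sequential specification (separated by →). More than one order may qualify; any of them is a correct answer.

1. #1 pop() → empty, leaving stack <>
2. #3 pop() → empty, leaving stack <>
3. #2 push(75), leaving stack <75>
4. #4 pop() → 75, leaving stack <>
5. #5 push(56), leaving stack <56>
6. #6 push(10), leaving stack <56,10>

#1 → #3 → #2 → #4 → #5 → #6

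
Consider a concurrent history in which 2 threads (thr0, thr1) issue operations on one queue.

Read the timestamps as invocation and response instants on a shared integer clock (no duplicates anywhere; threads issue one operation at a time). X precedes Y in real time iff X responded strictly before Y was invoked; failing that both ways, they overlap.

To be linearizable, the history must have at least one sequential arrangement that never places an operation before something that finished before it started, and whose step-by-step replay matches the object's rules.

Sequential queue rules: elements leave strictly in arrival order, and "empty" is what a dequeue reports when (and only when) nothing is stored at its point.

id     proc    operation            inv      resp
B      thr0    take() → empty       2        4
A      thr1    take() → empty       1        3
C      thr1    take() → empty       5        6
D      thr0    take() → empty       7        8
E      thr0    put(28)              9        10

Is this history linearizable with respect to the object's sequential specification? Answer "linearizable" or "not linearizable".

linearizable

a witness: A, B, C, D, E
after step 1 (A take() → empty): queue <>
after step 2 (B take() → empty): queue <>
after step 3 (C take() → empty): queue <>
after step 4 (D take() → empty): queue <>
after step 5 (E put(28)): queue <28>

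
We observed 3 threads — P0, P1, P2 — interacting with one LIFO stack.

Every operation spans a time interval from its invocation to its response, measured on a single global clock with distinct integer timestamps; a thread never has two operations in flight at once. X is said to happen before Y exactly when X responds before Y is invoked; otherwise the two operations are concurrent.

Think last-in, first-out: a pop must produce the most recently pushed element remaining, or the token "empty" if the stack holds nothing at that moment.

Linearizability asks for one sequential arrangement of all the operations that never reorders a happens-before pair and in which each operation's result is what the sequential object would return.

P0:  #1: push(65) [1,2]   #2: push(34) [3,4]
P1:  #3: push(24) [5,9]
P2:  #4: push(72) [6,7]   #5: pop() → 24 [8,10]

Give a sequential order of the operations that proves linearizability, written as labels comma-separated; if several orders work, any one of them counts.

step 1: #1 push(65) — stack <65>
step 2: #2 push(34) — stack <65,34>
step 3: #4 push(72) — stack <65,34,72>
step 4: #3 push(24) — stack <65,34,72,24>
step 5: #5 pop() → 24 — stack <65,34,72>

#1, #2, #4, #3, #5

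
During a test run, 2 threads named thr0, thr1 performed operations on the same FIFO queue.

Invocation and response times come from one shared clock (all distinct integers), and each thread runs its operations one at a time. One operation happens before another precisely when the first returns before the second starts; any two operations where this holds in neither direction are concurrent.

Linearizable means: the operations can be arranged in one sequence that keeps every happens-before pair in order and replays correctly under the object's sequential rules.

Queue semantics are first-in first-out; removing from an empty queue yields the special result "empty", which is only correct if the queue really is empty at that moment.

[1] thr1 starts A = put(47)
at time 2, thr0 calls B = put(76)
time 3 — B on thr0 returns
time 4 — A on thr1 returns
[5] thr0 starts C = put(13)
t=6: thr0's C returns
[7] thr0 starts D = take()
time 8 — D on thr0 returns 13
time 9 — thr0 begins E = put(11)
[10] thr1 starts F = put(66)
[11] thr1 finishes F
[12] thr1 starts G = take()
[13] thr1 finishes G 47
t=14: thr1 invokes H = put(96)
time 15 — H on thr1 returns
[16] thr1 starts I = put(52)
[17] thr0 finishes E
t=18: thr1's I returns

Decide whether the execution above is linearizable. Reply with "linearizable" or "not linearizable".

already the first 8 events (up to D's response at time 8) admit no linearization; the first 7 still do
the 4 completed operations admit 2 real-time orders; each fails the FIFO queue replay
e.g. A, B, C, D: illegal at step 4, since D take() → 13 cannot apply there
e.g. B, A, C, D: illegal at step 4, since D take() → 13 cannot apply there

not linearizable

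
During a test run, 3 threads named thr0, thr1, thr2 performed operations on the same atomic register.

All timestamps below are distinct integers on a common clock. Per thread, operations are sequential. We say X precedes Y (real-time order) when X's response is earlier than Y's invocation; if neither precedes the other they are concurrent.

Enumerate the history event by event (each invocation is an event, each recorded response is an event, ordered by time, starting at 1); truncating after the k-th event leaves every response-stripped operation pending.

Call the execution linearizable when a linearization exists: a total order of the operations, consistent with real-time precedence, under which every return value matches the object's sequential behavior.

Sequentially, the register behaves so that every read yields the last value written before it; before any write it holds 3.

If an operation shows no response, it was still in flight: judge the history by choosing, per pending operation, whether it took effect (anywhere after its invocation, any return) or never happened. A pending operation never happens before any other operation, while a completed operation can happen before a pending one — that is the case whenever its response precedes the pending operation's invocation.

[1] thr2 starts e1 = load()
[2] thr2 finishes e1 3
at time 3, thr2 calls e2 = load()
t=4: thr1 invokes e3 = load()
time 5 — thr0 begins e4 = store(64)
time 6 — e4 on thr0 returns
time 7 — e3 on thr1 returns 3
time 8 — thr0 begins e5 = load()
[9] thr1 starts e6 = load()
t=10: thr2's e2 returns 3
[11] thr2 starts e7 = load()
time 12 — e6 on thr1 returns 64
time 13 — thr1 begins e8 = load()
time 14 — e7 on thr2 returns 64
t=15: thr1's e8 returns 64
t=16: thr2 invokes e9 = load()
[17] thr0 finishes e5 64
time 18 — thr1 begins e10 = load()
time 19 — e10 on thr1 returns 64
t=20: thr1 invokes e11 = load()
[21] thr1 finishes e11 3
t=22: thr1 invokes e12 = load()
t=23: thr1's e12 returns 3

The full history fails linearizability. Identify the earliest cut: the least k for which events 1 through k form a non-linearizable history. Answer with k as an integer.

21

events 1..20 are still linearizable — one witness is e1, e2, e3, e4, e5, e6, e7, e8, e9, e10:
1. e1 load() → 3, leaving value 3
2. e2 load() → 3, leaving value 3
3. e3 load() → 3, leaving value 3
4. e4 store(64), leaving value 64
5. e5 load() → 64, leaving value 64
6. e6 load() → 64, leaving value 64
7. e7 load() → 64, leaving value 64
8. e8 load() → 64, leaving value 64
9. e9 load() (pending, included), leaving value 64
10. e10 load() → 64, leaving value 64
with event 21 included (e11 responding at time 21), all real-time-consistent orders fail
include/drop combinations of the 1 pending operation (e9) were all tried; none helps
e.g. e1, e2, e3, e4, e5, e6, e7, e8, e10, e11 (pending dropped): illegal at step 10, since e11 load() → 3 cannot apply there
e.g. e1, e2, e3, e4, e5, e6, e8, e7, e10, e11 (pending dropped): illegal at step 10, since e11 load() → 3 cannot apply there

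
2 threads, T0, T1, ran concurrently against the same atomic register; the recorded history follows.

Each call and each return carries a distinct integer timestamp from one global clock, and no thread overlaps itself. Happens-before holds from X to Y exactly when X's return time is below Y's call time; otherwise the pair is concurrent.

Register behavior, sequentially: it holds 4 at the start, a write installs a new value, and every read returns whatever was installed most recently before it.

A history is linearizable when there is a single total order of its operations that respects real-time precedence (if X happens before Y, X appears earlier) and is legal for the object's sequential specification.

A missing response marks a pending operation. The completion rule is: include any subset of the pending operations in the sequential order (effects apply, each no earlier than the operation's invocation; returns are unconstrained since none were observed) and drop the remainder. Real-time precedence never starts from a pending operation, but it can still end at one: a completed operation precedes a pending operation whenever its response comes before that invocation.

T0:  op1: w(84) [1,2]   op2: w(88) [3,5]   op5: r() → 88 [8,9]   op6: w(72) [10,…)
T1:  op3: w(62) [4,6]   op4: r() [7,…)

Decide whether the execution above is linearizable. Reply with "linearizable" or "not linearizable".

linearizable

a witness: op1, op3, op2, op4, op5
1. op1 w(84), leaving value 84
2. op3 w(62), leaving value 62
3. op2 w(88), leaving value 88
4. op4 r() (pending, included), leaving value 88
5. op5 r() → 88, leaving value 88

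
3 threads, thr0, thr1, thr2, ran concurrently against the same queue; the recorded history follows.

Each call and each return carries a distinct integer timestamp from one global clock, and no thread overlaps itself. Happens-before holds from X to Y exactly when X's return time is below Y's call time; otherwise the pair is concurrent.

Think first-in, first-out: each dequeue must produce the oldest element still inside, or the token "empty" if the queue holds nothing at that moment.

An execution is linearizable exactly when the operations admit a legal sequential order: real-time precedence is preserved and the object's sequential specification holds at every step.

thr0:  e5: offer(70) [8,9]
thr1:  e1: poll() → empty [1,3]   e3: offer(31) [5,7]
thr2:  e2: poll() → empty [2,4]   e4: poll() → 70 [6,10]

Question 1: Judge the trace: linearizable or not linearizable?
not linearizable

cut after 9 events: linearizable; cut after 10 events (e4 responds, time 10): not linearizable
no legal order exists: 6 real-time-consistent candidates over 5 completed queue operations, all rejected
sample order e1, e2, e3, e4, e5 stalls at step 4 — e4 poll() → 70 has no legal effect
sample order e1, e2, e3, e5, e4 stalls at step 5 — e4 poll() → 70 has no legal effect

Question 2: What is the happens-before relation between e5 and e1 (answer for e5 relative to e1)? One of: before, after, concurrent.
after

e5 spans [8,9], e1 spans [1,3]
resp(e1)=3 < inv(e5)=8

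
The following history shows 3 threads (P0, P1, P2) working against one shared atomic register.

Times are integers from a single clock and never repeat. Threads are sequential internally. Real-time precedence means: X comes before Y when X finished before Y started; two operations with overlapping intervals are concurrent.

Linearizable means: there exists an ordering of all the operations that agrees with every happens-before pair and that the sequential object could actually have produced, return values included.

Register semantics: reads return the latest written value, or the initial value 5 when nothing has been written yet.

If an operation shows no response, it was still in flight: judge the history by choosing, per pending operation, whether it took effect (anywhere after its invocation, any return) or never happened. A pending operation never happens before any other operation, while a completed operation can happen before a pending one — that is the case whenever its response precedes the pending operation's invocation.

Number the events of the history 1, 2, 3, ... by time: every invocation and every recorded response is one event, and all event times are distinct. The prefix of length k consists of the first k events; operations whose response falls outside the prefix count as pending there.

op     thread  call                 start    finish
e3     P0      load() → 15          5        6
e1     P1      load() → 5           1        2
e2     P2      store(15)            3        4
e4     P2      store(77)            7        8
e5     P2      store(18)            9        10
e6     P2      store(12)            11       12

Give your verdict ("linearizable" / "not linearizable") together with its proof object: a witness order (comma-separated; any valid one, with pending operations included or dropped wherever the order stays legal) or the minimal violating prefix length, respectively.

linearizable — witness: e1, e2, e3, e4, e5, e6

1. e1 load() → 5, leaving value 5
2. e2 store(15), leaving value 15
3. e3 load() → 15, leaving value 15
4. e4 store(77), leaving value 77
5. e5 store(18), leaving value 18
6. e6 store(12), leaving value 12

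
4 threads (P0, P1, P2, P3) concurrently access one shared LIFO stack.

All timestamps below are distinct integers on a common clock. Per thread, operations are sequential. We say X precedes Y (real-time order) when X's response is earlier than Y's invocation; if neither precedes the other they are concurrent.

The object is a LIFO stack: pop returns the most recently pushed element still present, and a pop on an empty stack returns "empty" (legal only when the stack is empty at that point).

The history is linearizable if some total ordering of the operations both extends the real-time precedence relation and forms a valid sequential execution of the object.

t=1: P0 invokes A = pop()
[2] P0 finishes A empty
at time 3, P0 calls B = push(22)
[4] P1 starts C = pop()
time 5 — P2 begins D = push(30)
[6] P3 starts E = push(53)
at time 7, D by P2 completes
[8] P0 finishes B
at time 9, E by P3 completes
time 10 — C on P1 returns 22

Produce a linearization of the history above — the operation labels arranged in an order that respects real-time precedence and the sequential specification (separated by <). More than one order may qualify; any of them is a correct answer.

A < B < C < D < E

1. A pop() → empty, leaving stack <>
2. B push(22), leaving stack <22>
3. C pop() → 22, leaving stack <>
4. D push(30), leaving stack <30>
5. E push(53), leaving stack <30,53>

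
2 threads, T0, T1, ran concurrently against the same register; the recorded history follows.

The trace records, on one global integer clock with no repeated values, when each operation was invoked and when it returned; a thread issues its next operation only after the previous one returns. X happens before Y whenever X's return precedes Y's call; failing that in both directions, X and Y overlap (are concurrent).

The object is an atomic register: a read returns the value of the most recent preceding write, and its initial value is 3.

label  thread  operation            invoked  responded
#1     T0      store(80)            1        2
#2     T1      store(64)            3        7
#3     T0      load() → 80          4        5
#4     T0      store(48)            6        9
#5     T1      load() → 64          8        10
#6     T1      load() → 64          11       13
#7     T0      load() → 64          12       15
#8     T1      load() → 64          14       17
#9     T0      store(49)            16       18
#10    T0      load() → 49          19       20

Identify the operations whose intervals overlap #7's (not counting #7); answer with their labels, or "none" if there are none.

#6, #8

#7 spans [12,15]; an op avoiding the whole window 12..15 is ordered, any other is concurrent
#1 [1,2]: before
#2 [3,7]: before
#3 [4,5]: before
#4 [6,9]: before
#5 [8,10]: before
#6 [11,13]: concurrent
#8 [14,17]: concurrent
#9 [16,18]: after
#10 [19,20]: after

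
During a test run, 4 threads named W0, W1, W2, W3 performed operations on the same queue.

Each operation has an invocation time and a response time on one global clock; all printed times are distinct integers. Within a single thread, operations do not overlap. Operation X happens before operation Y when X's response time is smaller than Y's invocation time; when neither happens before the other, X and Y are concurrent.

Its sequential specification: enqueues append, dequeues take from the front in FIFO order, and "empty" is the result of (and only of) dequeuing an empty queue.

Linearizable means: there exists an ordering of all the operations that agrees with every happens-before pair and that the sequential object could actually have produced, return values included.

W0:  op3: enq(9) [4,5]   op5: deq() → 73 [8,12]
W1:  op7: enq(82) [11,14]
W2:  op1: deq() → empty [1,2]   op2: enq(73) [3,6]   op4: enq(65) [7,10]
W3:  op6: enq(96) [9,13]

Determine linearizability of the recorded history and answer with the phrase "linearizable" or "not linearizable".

linearizable

a witness: op1, op2, op3, op4, op5, op6, op7
step 1: op1 deq() → empty — queue <>
step 2: op2 enq(73) — queue <73>
step 3: op3 enq(9) — queue <73,9>
step 4: op4 enq(65) — queue <73,9,65>
step 5: op5 deq() → 73 — queue <9,65>
step 6: op6 enq(96) — queue <9,65,96>
step 7: op7 enq(82) — queue <9,65,96,82>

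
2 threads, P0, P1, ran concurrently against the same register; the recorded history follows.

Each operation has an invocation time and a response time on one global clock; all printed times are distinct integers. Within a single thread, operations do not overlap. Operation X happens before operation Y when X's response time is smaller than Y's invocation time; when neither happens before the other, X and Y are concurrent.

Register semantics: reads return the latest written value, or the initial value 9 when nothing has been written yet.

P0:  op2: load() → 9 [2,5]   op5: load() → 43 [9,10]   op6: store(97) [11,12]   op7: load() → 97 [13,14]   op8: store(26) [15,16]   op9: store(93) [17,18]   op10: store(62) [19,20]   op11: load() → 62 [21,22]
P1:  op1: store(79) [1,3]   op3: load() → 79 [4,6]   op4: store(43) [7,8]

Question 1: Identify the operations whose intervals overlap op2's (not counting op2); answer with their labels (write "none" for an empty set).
concurrent with op2 ([2,5]): every op whose interval crosses 2..5
op1 [1,3]: concurrent
op3 [4,6]: concurrent
op4 [7,8]: after
op5 [9,10]: after
op6 [11,12]: after
op7 [13,14]: after
op8 [15,16]: after
op9 [17,18]: after
op10 [19,20]: after
op11 [21,22]: after

op1, op3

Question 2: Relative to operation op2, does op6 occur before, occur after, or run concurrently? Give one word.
op6 spans [11,12], op2 spans [2,5]
resp(op2)=5 < inv(op6)=11

after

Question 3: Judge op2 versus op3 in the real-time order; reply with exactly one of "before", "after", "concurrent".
op2 spans [2,5], op3 spans [4,6]
the intervals overlap in both directions

concurrent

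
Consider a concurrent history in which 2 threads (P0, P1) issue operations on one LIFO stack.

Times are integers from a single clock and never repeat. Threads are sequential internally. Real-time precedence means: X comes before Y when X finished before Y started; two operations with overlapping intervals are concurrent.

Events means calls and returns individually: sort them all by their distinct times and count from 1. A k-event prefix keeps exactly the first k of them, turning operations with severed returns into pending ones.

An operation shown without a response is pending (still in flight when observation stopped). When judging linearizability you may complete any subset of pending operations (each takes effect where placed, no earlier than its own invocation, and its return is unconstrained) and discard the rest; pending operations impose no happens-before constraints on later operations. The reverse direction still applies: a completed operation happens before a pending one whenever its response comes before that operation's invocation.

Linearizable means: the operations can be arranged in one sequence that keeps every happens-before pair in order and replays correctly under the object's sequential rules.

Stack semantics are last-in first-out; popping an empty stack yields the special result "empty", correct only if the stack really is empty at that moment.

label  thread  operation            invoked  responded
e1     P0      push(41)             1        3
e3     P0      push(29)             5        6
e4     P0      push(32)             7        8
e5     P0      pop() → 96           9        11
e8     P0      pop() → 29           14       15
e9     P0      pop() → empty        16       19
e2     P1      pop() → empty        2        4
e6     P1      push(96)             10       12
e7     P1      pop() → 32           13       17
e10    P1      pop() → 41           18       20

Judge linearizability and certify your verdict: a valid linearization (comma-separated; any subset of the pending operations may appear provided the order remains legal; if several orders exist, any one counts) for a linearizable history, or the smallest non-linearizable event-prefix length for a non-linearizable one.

linearizable — witness: e2, e1, e3, e4, e6, e5, e7, e8, e10, e9

step 1: e2 pop() → empty — stack <>
step 2: e1 push(41) — stack <41>
step 3: e3 push(29) — stack <41,29>
step 4: e4 push(32) — stack <41,29,32>
step 5: e6 push(96) — stack <41,29,32,96>
step 6: e5 pop() → 96 — stack <41,29,32>
step 7: e7 pop() → 32 — stack <41,29>
step 8: e8 pop() → 29 — stack <41>
step 9: e10 pop() → 41 — stack <>
step 10: e9 pop() → empty — stack <>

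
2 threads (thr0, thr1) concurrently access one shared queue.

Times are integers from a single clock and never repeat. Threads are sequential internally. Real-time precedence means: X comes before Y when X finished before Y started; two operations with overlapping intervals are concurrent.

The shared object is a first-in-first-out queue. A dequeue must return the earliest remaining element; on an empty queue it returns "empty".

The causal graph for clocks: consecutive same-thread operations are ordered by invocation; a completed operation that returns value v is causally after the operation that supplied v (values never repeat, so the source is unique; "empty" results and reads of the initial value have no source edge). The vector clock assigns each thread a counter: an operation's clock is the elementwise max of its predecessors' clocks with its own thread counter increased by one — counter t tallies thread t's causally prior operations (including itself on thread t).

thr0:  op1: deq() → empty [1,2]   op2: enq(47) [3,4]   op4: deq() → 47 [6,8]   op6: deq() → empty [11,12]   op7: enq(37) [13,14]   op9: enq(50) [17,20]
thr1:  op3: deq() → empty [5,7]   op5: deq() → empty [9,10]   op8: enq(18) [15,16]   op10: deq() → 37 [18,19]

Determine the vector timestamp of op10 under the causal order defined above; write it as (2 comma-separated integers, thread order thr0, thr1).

op3 (invocation 5): nothing precedes it; thr1's component alone gives (0, 1)
op1 (invocation 1): nothing precedes it; thr0's component alone gives (1, 0)
invoked at 9, op5 merges VC(op3)=(0, 1) and bumps thr1's slot → (0, 2)
invoked at 3, op2 merges VC(op1)=(1, 0) and bumps thr0's slot → (2, 0)
invoked at 15, op8 merges VC(op5)=(0, 2) and bumps thr1's slot → (0, 3)
invoked at 6, op4 merges VC(op2)=(2, 0) and bumps thr0's slot → (3, 0)
invoked at 11, op6 merges VC(op4)=(3, 0) and bumps thr0's slot → (4, 0)
invoked at 13, op7 merges VC(op6)=(4, 0) and bumps thr0's slot → (5, 0)
invoked at 17, op9 merges VC(op7)=(5, 0) and bumps thr0's slot → (6, 0)
invoked at 18, op10 merges VC(op7)=(5, 0), VC(op8)=(0, 3) and bumps thr1's slot → (5, 4)
target: VC(op10) = (5, 4)

(5, 4)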